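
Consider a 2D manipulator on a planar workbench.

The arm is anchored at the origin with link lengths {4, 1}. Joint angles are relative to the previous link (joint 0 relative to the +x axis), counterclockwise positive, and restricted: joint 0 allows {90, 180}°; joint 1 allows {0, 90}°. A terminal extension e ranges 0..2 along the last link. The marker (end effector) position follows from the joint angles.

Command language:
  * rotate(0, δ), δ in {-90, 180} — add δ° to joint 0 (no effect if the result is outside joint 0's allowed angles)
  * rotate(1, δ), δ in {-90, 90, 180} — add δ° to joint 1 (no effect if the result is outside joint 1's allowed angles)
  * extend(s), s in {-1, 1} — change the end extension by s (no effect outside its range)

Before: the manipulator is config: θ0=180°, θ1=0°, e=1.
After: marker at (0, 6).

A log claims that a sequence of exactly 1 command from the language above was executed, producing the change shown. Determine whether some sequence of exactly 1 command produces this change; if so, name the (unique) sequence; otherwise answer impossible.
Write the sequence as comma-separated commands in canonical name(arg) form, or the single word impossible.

start: config: θ0=180°, θ1=0°, e=1
t=1 rotate(0, -90) ⇒ config: θ0=90°, θ1=0°, e=1
no rival 1-sequence matches.

rotate(0, -90)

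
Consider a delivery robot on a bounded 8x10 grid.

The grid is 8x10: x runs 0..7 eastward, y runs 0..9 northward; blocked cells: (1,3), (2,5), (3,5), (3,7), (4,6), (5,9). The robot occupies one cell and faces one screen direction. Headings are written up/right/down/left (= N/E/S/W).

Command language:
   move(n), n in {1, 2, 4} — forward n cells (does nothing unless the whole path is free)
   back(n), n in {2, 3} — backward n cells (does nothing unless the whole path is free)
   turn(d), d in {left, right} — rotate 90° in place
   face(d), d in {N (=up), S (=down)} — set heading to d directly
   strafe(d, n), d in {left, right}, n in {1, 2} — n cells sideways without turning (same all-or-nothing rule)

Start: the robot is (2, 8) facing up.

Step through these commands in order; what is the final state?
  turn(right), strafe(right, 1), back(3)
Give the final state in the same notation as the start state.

(2, 7) facing right

initial: (2, 8) facing up
step 1 (turn(right)): (2, 8) facing right
step 2 (strafe(right, 1)): (2, 7) facing right
step 3 (back(3)): (2, 7) facing right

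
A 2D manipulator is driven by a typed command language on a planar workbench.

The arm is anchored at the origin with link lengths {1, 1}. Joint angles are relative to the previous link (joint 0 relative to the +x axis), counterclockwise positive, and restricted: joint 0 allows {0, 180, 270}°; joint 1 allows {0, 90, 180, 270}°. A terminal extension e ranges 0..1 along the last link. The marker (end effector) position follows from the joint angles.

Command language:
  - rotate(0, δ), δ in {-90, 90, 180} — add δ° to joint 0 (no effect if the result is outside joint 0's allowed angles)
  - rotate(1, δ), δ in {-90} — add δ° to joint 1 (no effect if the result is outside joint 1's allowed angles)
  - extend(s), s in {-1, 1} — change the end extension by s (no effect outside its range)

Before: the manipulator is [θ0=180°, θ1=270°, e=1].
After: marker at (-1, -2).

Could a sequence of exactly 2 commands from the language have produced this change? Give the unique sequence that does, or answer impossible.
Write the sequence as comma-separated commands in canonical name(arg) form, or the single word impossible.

initial: [θ0=180°, θ1=270°, e=1]
[1] after rotate(1, -90): [θ0=180°, θ1=180°, e=1]
[2] after rotate(1, -90): [θ0=180°, θ1=90°, e=1]
all 36 alternatives checked — unique.

rotate(1, -90), rotate(1, -90)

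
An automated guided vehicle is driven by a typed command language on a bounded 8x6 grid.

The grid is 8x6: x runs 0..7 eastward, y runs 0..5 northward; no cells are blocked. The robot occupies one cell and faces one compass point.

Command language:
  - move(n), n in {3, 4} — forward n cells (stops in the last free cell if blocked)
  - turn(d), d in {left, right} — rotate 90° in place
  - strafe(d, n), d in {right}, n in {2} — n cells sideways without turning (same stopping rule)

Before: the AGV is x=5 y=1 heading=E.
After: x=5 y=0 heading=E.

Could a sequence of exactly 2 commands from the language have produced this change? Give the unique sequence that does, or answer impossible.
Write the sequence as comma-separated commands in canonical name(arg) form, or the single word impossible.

strafe(right, 2), strafe(right, 2)

key: the first strafe(right, 2) runs into the grid edge before its full distance
initial: x=5 y=1 heading=E
1. strafe(right, 2) → x=5 y=0 heading=E
2. strafe(right, 2) → x=5 y=0 heading=E
uniquely the one of 25 2-step routes that fits.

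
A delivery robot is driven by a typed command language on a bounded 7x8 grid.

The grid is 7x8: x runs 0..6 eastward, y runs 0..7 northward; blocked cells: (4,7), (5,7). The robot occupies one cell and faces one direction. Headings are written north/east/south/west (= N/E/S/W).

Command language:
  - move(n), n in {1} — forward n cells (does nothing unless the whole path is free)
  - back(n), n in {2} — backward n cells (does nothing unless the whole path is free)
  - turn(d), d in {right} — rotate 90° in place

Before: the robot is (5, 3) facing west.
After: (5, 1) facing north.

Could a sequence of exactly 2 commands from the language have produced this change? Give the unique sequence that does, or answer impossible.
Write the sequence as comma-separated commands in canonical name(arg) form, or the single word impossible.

turn(right), back(2)

key: running back(2) before turn(right) would end elsewhere — order is forced
from: (5, 3) facing west
[1] after turn(right): (5, 3) facing north
[2] after back(2): (5, 1) facing north
no other 2-command option fits: unique.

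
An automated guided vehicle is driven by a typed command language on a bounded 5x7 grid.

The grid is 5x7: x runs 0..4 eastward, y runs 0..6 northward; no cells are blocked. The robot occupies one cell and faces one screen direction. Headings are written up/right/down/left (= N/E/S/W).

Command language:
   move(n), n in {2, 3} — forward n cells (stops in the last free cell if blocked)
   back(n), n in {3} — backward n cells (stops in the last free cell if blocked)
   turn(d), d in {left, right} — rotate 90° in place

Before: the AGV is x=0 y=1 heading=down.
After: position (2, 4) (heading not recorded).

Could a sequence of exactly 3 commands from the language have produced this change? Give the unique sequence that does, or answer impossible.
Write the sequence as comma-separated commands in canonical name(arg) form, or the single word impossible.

key: order matters: swapping back(3) and move(2) lands elsewhere
start: x=0 y=1 heading=down
step 1 (back(3)): x=0 y=4 heading=down
step 2 (turn(left)): x=0 y=4 heading=right
step 3 (move(2)): x=2 y=4 heading=right
no other 3-command option fits: unique.

back(3), turn(left), move(2)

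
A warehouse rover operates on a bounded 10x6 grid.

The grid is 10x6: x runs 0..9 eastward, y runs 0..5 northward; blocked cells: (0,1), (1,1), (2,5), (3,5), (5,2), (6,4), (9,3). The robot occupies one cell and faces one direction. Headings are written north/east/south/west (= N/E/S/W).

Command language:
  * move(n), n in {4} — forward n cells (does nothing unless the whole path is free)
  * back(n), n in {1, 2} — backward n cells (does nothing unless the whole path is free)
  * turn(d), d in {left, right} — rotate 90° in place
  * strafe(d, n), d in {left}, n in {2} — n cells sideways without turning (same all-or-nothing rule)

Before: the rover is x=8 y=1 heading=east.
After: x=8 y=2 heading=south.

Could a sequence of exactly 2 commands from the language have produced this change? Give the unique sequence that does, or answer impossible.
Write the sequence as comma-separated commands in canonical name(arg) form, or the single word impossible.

key: order matters: swapping turn(right) and back(1) lands elsewhere
from: x=8 y=1 heading=east
1. turn(right) → x=8 y=1 heading=south
2. back(1) → x=8 y=2 heading=south
no other 2-command option fits: unique.

turn(right), back(1)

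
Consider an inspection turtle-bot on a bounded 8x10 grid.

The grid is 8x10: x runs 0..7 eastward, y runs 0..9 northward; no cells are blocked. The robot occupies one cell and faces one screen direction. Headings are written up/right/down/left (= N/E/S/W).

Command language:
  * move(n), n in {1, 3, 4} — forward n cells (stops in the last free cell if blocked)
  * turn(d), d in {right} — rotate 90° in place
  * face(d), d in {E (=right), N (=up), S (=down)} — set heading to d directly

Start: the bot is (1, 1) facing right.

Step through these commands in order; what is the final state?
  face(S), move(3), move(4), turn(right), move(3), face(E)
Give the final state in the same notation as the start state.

initial: (1, 1) facing right
1. face(S) → (1, 1) facing down
2. move(3) → (1, 0) facing down
3. move(4) → (1, 0) facing down
4. turn(right) → (1, 0) facing left
5. move(3) → (0, 0) facing left
6. face(E) → (0, 0) facing right

(0, 0) facing right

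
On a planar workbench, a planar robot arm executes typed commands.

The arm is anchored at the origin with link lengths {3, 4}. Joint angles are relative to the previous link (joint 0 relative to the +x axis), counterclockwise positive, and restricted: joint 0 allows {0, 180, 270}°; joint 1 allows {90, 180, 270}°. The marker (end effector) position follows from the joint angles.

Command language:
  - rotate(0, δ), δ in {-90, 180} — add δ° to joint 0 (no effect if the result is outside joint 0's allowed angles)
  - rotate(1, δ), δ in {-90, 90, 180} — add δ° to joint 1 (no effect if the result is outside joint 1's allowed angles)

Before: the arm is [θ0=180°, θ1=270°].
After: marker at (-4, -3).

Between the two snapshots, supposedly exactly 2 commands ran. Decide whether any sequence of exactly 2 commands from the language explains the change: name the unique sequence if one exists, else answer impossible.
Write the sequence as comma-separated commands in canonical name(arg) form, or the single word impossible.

rotate(0, 180), rotate(0, -90)

key: running rotate(0, -90) before rotate(0, 180) would end elsewhere — order is forced
t0: [θ0=180°, θ1=270°]
[1] after rotate(0, 180): [θ0=0°, θ1=270°]
[2] after rotate(0, -90): [θ0=270°, θ1=270°]
all 25 alternatives checked — unique.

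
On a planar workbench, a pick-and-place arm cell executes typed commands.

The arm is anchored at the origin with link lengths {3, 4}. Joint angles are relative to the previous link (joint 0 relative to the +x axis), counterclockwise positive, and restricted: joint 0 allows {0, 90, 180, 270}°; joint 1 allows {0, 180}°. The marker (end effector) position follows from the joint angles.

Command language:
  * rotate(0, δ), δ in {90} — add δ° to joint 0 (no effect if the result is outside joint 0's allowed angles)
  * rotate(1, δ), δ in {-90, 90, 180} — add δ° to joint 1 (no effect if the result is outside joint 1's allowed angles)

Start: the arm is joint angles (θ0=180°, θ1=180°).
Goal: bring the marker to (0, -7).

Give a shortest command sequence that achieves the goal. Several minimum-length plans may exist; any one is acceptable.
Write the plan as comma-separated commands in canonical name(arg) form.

initial: joint angles (θ0=180°, θ1=180°)
1. rotate(0, 90) → joint angles (θ0=270°, θ1=180°)
2. rotate(1, 180) → joint angles (θ0=270°, θ1=0°)
nothing shorter than 2 reaches the goal.

rotate(0, 90), rotate(1, 180)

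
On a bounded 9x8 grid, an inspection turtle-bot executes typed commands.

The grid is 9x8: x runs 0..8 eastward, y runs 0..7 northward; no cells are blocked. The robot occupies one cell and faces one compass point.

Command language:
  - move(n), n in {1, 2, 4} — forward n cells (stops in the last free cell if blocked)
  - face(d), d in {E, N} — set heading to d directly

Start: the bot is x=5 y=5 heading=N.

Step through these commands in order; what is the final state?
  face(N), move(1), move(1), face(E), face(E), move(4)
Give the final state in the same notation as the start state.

initial: x=5 y=5 heading=N
1. face(N) → x=5 y=5 heading=N
2. move(1) → x=5 y=6 heading=N
3. move(1) → x=5 y=7 heading=N
4. face(E) → x=5 y=7 heading=E
5. face(E) → x=5 y=7 heading=E
6. move(4) → x=8 y=7 heading=E

x=8 y=7 heading=E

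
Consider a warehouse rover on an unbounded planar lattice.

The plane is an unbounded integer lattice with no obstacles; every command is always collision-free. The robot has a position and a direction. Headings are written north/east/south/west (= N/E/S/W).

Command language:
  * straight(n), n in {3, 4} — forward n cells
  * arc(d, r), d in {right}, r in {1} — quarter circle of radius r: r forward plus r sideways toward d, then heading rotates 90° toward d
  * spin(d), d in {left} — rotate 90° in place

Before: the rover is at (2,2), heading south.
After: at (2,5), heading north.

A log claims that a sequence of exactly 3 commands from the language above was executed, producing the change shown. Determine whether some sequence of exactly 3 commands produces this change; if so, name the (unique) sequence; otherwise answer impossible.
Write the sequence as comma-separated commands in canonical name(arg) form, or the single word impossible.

spin(left), spin(left), straight(3)

key: cell and facing (now N) both changed — the 3 commands mix motion and turning
start: at (2,2), heading south
1. spin(left) → at (2,2), heading east
2. spin(left) → at (2,2), heading north
3. straight(3) → at (2,5), heading north
all 64 alternatives checked — unique.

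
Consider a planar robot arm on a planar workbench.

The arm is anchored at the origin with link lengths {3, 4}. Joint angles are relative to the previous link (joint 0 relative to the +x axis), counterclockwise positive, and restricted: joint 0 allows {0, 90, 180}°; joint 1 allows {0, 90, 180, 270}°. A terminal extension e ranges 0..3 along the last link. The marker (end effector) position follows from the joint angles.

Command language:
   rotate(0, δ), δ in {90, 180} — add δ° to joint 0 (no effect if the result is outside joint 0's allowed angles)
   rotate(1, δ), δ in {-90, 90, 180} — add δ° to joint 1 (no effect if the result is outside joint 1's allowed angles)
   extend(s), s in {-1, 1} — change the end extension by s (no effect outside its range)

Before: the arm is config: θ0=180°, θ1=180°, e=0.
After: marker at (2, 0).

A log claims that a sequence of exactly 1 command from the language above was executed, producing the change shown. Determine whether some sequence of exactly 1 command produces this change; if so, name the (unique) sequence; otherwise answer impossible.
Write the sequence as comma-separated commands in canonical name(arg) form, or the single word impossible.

extend(1)

start: config: θ0=180°, θ1=180°, e=0
[1] after extend(1): config: θ0=180°, θ1=180°, e=1
uniquely the one of 7 1-step routes that fits.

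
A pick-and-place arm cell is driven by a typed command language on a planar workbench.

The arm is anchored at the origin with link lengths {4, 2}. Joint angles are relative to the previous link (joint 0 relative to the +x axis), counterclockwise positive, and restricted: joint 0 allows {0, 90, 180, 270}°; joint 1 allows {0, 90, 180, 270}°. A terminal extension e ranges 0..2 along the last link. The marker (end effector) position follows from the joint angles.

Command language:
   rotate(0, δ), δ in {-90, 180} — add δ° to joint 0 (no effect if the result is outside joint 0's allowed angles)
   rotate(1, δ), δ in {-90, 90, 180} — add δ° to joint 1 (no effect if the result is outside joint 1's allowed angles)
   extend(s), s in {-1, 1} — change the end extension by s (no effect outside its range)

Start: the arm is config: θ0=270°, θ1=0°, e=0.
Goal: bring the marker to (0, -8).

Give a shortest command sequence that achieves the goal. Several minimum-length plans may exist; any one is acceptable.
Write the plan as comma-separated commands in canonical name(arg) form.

extend(1), extend(1)

start: config: θ0=270°, θ1=0°, e=0
[1] after extend(1): config: θ0=270°, θ1=0°, e=1
[2] after extend(1): config: θ0=270°, θ1=0°, e=2
shorter routes all fall short; 2 is best.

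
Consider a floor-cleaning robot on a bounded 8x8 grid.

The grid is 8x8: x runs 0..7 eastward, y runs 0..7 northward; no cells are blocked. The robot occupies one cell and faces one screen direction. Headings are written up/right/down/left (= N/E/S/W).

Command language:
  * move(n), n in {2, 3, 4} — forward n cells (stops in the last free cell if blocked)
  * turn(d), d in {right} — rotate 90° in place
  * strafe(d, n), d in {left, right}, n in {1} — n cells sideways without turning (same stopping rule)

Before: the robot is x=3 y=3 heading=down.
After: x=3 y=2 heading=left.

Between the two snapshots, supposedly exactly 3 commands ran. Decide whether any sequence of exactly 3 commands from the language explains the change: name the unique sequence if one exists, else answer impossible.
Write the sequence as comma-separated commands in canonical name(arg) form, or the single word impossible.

move(2), turn(right), strafe(right, 1)

key: position moved to (3,2) AND the heading swung to W — translation plus rotation needed
begin: x=3 y=3 heading=down
t=1 move(2) ⇒ x=3 y=1 heading=down
t=2 turn(right) ⇒ x=3 y=1 heading=left
t=3 strafe(right, 1) ⇒ x=3 y=2 heading=left
uniquely the one of 216 3-step routes that fits.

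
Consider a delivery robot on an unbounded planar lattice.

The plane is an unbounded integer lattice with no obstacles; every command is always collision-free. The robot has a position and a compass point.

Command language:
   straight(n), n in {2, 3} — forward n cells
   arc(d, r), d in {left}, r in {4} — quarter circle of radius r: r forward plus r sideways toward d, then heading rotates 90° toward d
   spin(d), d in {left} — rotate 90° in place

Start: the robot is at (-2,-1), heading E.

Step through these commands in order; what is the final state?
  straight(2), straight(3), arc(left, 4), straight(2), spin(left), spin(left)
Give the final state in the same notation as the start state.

at (7,5), heading S

from: at (-2,-1), heading E
1. straight(2) → at (0,-1), heading E
2. straight(3) → at (3,-1), heading E
3. arc(left, 4) → at (7,3), heading N
4. straight(2) → at (7,5), heading N
5. spin(left) → at (7,5), heading W
6. spin(left) → at (7,5), heading S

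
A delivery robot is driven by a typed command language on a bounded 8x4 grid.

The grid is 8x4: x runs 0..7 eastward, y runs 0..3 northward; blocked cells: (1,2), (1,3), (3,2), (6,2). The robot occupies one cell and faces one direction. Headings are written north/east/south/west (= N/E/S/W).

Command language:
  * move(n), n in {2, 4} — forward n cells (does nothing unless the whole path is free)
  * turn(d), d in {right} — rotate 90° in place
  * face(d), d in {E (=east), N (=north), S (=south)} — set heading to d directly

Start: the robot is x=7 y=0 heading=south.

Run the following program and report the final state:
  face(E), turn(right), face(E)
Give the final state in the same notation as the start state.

t0: x=7 y=0 heading=south
1. face(E) → x=7 y=0 heading=east
2. turn(right) → x=7 y=0 heading=south
3. face(E) → x=7 y=0 heading=east

x=7 y=0 heading=east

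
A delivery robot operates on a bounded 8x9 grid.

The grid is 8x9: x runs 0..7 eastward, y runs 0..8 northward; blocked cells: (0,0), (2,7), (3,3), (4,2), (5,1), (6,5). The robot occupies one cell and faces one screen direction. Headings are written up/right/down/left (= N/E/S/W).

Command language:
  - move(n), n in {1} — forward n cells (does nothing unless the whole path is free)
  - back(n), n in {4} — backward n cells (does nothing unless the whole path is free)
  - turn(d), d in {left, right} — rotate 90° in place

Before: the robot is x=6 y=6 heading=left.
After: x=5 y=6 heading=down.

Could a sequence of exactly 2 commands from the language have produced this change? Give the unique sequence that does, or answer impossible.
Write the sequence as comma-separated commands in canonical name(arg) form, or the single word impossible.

key: position moved to (5,6) AND the heading swung to S — translation plus rotation needed
from: x=6 y=6 heading=left
1. move(1) → x=5 y=6 heading=left
2. turn(left) → x=5 y=6 heading=down
all 16 alternatives checked — unique.

move(1), turn(left)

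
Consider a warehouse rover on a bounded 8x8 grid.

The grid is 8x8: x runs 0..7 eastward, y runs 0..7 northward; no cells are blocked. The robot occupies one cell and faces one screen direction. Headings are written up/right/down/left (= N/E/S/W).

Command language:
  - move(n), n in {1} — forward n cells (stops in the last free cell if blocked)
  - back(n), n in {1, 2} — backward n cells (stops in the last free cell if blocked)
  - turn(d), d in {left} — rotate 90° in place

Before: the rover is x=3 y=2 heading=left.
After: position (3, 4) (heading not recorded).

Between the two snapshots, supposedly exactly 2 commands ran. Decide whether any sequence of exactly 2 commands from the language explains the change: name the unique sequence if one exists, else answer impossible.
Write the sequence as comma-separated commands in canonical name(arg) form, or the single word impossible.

key: running back(2) before turn(left) would end elsewhere — order is forced
begin: x=3 y=2 heading=left
1. turn(left) → x=3 y=2 heading=down
2. back(2) → x=3 y=4 heading=down
uniquely the one of 16 2-step routes that fits.

turn(left), back(2)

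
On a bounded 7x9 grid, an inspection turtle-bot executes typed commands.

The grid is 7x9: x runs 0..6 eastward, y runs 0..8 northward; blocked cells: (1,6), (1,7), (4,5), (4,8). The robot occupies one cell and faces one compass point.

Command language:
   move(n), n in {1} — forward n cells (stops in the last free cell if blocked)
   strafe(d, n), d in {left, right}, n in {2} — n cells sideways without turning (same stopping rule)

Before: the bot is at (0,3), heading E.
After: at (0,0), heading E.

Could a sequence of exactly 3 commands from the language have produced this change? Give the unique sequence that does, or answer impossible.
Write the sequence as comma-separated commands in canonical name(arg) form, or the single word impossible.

key: the second strafe(right, 2) runs into the grid edge before its full distance
from: at (0,3), heading E
t=1 strafe(right, 2) ⇒ at (0,1), heading E
t=2 strafe(right, 2) ⇒ at (0,0), heading E
t=3 strafe(right, 2) ⇒ at (0,0), heading E
no rival 3-sequence matches.

strafe(right, 2), strafe(right, 2), strafe(right, 2)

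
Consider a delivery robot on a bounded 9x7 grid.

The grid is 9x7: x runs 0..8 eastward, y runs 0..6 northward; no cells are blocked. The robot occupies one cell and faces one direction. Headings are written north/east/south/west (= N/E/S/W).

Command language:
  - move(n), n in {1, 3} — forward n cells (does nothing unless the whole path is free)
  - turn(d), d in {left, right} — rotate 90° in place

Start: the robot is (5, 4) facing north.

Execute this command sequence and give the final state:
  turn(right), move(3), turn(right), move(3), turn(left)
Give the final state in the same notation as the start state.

(8, 1) facing east

begin: (5, 4) facing north
[1] after turn(right): (5, 4) facing east
[2] after move(3): (8, 4) facing east
[3] after turn(right): (8, 4) facing south
[4] after move(3): (8, 1) facing south
[5] after turn(left): (8, 1) facing east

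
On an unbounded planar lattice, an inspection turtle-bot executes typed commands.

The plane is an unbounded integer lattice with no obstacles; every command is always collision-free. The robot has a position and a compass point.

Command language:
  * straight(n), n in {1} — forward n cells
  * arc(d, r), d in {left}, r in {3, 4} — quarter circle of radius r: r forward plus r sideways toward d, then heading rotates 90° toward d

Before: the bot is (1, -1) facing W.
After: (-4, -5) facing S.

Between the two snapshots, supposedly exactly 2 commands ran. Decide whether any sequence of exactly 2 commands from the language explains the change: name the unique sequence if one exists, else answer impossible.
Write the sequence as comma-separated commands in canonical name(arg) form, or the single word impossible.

key: cell and facing (now S) both changed — the 2 commands mix motion and turning
initial: (1, -1) facing W
[1] after straight(1): (0, -1) facing W
[2] after arc(left, 4): (-4, -5) facing S
no other 2-command option fits: unique.

straight(1), arc(left, 4)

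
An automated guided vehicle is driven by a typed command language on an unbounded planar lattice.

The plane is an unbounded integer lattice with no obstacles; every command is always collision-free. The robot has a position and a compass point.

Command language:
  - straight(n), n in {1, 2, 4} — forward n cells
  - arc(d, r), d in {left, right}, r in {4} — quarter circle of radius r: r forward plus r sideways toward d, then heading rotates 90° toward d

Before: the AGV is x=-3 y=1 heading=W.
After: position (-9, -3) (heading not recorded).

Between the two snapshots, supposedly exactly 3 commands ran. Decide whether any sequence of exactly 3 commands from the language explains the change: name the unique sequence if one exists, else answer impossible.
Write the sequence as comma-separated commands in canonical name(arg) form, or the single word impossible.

key: running arc(left, 4) before straight(1) would end elsewhere — order is forced
begin: x=-3 y=1 heading=W
[1] after straight(1): x=-4 y=1 heading=W
[2] after straight(1): x=-5 y=1 heading=W
[3] after arc(left, 4): x=-9 y=-3 heading=S
no rival 3-sequence matches.

straight(1), straight(1), arc(left, 4)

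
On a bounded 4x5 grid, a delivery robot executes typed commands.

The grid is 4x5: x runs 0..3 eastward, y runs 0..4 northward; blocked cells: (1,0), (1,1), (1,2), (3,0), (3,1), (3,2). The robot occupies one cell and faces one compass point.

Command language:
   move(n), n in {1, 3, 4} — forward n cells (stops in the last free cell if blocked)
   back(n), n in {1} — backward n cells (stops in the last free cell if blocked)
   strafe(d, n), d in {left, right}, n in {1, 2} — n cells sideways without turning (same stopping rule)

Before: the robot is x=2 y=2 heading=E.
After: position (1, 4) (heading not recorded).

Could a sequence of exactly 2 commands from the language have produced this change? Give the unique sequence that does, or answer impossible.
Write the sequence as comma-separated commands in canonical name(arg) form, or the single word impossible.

key: order matters: swapping strafe(left, 2) and back(1) lands elsewhere
begin: x=2 y=2 heading=E
1. strafe(left, 2) → x=2 y=4 heading=E
2. back(1) → x=1 y=4 heading=E
all 64 alternatives checked — unique.

strafe(left, 2), back(1)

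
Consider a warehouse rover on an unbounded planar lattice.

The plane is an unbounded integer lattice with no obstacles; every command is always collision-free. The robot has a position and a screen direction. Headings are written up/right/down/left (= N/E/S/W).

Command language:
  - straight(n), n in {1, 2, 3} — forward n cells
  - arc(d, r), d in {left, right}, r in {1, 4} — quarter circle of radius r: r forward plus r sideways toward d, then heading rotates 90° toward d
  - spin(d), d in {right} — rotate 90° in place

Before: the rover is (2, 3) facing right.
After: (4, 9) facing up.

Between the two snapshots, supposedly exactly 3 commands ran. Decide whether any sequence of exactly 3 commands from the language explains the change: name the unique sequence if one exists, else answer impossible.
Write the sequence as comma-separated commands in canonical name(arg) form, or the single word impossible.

arc(left, 4), arc(left, 1), arc(right, 1)

key: running arc(right, 1) before arc(left, 4) would end elsewhere — order is forced
begin: (2, 3) facing right
step 1 (arc(left, 4)): (6, 7) facing up
step 2 (arc(left, 1)): (5, 8) facing left
step 3 (arc(right, 1)): (4, 9) facing up
no rival 3-sequence matches.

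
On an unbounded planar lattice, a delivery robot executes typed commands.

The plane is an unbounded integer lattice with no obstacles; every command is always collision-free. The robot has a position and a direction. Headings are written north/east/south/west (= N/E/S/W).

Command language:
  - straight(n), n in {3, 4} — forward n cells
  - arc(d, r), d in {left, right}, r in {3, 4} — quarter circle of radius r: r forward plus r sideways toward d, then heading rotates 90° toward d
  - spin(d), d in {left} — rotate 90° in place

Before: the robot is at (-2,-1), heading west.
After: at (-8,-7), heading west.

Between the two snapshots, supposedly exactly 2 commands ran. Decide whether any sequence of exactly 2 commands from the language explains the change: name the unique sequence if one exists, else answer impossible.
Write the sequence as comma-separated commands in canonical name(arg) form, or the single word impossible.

key: heading stays W — rotations cancel among the 2 commands
initial: at (-2,-1), heading west
step 1 (arc(left, 3)): at (-5,-4), heading south
step 2 (arc(right, 3)): at (-8,-7), heading west
all 49 alternatives checked — unique.

arc(left, 3), arc(right, 3)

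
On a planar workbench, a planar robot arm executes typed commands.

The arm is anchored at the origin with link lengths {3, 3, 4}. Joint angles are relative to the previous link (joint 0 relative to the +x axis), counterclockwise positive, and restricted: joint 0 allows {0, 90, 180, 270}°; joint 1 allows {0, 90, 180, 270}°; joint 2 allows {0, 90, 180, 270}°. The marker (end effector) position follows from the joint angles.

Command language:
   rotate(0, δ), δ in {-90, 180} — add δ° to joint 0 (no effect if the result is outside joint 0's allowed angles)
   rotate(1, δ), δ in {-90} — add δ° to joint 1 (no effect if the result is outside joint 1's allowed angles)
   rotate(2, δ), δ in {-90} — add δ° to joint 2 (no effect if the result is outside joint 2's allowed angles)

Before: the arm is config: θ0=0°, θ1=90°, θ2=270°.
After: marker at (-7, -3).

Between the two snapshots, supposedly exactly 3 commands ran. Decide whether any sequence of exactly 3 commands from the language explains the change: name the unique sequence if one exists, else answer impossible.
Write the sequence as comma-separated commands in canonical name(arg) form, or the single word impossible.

rotate(0, 180), rotate(0, 180), rotate(0, 180)

initial: config: θ0=0°, θ1=90°, θ2=270°
1. rotate(0, 180) → config: θ0=180°, θ1=90°, θ2=270°
2. rotate(0, 180) → config: θ0=0°, θ1=90°, θ2=270°
3. rotate(0, 180) → config: θ0=180°, θ1=90°, θ2=270°
uniquely the one of 64 3-step routes that fits.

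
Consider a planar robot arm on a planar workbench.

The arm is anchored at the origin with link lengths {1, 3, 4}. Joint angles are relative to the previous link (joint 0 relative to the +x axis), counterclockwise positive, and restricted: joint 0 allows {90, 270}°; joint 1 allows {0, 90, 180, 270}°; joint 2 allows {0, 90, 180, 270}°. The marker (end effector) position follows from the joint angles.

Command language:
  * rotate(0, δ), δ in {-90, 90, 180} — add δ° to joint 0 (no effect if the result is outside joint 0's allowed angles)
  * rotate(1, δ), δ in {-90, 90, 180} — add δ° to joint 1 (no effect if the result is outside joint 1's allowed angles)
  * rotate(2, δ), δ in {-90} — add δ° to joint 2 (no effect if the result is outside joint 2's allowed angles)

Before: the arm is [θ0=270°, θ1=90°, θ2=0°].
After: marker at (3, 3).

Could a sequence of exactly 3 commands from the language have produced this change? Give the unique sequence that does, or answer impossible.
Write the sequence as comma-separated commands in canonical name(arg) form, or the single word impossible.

rotate(2, -90), rotate(2, -90), rotate(2, -90)

begin: [θ0=270°, θ1=90°, θ2=0°]
1. rotate(2, -90) → [θ0=270°, θ1=90°, θ2=270°]
2. rotate(2, -90) → [θ0=270°, θ1=90°, θ2=180°]
3. rotate(2, -90) → [θ0=270°, θ1=90°, θ2=90°]
no rival 3-sequence matches.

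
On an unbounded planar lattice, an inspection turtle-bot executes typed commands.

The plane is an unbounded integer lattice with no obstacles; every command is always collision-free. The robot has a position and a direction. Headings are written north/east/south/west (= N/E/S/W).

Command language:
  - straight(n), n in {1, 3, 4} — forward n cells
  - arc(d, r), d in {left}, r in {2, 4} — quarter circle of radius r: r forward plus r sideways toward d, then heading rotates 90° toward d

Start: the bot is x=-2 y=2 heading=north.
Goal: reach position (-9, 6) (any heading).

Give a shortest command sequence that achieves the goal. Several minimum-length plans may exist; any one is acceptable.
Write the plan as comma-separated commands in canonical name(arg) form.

initial: x=-2 y=2 heading=north
step 1 (arc(left, 4)): x=-6 y=6 heading=west
step 2 (straight(3)): x=-9 y=6 heading=west
no 1-step plan works, so 2 is optimal.

arc(left, 4), straight(3)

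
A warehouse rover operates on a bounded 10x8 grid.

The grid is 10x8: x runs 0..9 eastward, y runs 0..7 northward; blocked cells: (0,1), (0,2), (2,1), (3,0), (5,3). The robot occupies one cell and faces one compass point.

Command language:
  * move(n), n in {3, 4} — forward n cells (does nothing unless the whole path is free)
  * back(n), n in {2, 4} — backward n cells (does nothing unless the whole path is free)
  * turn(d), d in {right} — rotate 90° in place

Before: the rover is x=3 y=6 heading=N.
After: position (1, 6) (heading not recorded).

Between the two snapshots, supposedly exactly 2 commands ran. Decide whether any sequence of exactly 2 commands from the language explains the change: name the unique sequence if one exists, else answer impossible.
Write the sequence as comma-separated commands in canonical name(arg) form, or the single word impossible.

turn(right), back(2)

key: running back(2) before turn(right) would end elsewhere — order is forced
begin: x=3 y=6 heading=N
t=1 turn(right) ⇒ x=3 y=6 heading=E
t=2 back(2) ⇒ x=1 y=6 heading=E
no other 2-command option fits: unique.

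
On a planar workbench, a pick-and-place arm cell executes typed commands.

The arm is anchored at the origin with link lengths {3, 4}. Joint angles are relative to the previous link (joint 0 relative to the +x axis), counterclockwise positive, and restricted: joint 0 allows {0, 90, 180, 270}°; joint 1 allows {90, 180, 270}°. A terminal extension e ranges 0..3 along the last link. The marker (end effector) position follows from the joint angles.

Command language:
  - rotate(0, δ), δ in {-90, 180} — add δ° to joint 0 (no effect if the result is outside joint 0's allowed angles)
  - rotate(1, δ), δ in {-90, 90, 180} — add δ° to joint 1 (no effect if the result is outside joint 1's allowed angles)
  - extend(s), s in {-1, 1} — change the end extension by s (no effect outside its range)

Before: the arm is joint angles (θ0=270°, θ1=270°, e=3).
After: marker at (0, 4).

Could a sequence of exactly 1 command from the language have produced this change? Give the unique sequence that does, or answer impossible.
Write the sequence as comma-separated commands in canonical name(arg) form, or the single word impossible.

rotate(1, -90)

from: joint angles (θ0=270°, θ1=270°, e=3)
1. rotate(1, -90) → joint angles (θ0=270°, θ1=180°, e=3)
uniquely the one of 7 1-step routes that fits.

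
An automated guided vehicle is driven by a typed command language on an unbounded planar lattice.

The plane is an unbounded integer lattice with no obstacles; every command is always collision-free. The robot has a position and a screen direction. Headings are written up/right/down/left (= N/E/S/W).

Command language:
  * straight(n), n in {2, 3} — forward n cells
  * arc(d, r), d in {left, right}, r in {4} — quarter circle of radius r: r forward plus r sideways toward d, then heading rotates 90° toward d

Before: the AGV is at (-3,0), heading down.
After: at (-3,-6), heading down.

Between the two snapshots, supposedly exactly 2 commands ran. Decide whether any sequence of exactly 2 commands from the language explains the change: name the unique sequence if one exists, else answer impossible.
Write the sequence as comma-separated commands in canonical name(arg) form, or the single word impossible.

key: heading stays S — no command in the sequence turns
start: at (-3,0), heading down
[1] after straight(3): at (-3,-3), heading down
[2] after straight(3): at (-3,-6), heading down
all 16 alternatives checked — unique.

straight(3), straight(3)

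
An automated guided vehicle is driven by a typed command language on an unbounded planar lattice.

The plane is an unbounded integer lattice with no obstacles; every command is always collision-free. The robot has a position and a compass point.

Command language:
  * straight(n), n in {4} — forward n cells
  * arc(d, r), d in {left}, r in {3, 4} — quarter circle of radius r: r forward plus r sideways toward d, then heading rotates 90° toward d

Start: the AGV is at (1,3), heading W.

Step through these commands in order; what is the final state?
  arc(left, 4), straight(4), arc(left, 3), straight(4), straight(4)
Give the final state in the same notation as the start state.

t0: at (1,3), heading W
t=1 arc(left, 4) ⇒ at (-3,-1), heading S
t=2 straight(4) ⇒ at (-3,-5), heading S
t=3 arc(left, 3) ⇒ at (0,-8), heading E
t=4 straight(4) ⇒ at (4,-8), heading E
t=5 straight(4) ⇒ at (8,-8), heading E

at (8,-8), heading E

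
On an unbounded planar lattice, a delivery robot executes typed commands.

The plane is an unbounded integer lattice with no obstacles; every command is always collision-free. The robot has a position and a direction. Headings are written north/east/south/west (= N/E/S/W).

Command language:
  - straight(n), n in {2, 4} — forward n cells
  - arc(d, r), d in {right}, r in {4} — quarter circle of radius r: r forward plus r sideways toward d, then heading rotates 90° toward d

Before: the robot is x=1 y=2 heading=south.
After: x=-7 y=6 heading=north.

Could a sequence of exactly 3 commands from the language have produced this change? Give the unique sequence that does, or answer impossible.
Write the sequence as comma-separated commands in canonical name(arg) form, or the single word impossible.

key: running straight(4) before arc(right, 4) would end elsewhere — order is forced
t0: x=1 y=2 heading=south
t=1 arc(right, 4) ⇒ x=-3 y=-2 heading=west
t=2 arc(right, 4) ⇒ x=-7 y=2 heading=north
t=3 straight(4) ⇒ x=-7 y=6 heading=north
all 27 alternatives checked — unique.

arc(right, 4), arc(right, 4), straight(4)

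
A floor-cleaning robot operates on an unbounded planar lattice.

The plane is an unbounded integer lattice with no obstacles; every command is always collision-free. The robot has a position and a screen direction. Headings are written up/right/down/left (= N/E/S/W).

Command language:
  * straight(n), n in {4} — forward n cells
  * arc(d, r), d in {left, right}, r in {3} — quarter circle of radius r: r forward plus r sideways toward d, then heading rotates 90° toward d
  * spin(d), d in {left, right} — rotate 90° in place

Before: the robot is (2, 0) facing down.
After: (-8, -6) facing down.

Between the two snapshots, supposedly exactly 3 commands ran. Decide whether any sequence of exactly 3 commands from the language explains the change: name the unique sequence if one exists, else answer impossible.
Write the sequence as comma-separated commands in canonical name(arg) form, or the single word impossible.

key: still facing S at the end — net rotation zero over 3 steps
initial: (2, 0) facing down
1. arc(right, 3) → (-1, -3) facing left
2. straight(4) → (-5, -3) facing left
3. arc(left, 3) → (-8, -6) facing down
no other 3-command option fits: unique.

arc(right, 3), straight(4), arc(left, 3)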